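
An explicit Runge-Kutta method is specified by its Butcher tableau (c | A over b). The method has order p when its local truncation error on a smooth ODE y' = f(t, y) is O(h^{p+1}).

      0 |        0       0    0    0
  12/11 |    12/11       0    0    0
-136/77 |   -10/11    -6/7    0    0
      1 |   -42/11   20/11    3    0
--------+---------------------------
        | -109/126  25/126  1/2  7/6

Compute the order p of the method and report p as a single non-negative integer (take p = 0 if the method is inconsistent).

2

b = (-109/126, 25/126, 1/2, 7/6)
c = (0, 12/11, -136/77, 1)
Ac = (0, 0, -72/77, -2808/847)
Σ b_i: (-109/126)·1 + 25/126·1 + 1/2·1 + 7/6·1 = 1 ✓
b·c: 25/126·12/11 + 1/2·(-136/77) + 7/6·1 = 1/2 ✓
b·c²: 25/126·144/121 + 1/2·18496/5929 + 7/6·1 = 871/294 ≠ 1/3 ⇒ order 2.
b·Ac: 1/2·(-72/77) + 7/6·(-2808/847) = -3672/847 ≠ 1/6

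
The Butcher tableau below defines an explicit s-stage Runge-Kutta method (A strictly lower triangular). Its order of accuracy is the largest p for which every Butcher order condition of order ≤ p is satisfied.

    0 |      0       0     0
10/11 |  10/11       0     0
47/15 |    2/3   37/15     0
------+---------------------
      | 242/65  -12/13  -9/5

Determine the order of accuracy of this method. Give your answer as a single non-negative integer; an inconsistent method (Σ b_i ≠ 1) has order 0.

1

b = (242/65, -12/13, -9/5)
c = (0, 10/11, 47/15)
Ac = (0, 0, 74/33)
Σ b_i: 242/65·1 + (-12/13)·1 + (-9/5)·1 = 1 ✓
b·c: (-12/13)·10/11 + (-9/5)·47/15 = -23163/3575 ≠ 1/2 ⇒ order 1.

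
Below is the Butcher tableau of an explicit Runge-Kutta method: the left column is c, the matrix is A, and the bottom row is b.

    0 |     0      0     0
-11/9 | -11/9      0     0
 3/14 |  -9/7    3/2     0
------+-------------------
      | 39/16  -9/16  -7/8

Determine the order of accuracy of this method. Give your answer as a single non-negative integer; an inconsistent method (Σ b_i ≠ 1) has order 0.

2

b = (39/16, -9/16, -7/8)
c = (0, -11/9, 3/14)
Ac = (0, 0, -11/6)
Σ b_i: 39/16·1 + (-9/16)·1 + (-7/8)·1 = 1 ✓
b·c: (-9/16)·(-11/9) + (-7/8)·3/14 = 1/2 ✓
b·c²: (-9/16)·121/81 + (-7/8)·9/196 = -1775/2016 ≠ 1/3 ⇒ order 2.
b·Ac: (-7/8)·(-11/6) = 77/48 ≠ 1/6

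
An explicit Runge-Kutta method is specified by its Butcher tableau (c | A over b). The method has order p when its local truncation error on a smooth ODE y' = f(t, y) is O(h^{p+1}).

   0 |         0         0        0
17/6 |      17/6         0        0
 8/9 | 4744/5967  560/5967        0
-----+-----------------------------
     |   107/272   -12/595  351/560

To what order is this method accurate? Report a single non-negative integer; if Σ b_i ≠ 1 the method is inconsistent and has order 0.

3

b = (107/272, -12/595, 351/560)
c = (0, 17/6, 8/9)
Ac = (0, 0, 280/1053)
Σ b_i: 107/272·1 + (-12/595)·1 + 351/560·1 = 1 ✓
b·c: (-12/595)·17/6 + 351/560·8/9 = 1/2 ✓
b·c²: (-12/595)·289/36 + 351/560·64/81 = 1/3 ✓
b·Ac: 351/560·280/1053 = 1/6 ✓; 3 stages ⇒ order 3.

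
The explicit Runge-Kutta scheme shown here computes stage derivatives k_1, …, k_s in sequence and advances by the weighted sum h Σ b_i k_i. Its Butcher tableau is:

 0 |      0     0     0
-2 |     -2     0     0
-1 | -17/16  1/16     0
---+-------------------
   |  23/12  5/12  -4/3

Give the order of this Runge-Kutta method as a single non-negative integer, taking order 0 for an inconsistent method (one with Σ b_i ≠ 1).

b = (23/12, 5/12, -4/3)
c = (0, -2, -1)
Ac = (0, 0, -1/8)
Σ b_i: 23/12·1 + 5/12·1 + (-4/3)·1 = 1 ✓
b·c: 5/12·(-2) + (-4/3)·(-1) = 1/2 ✓
b·c²: 5/12·4 + (-4/3)·1 = 1/3 ✓
b·Ac: (-4/3)·(-1/8) = 1/6 ✓; 3 stages ⇒ order 3.

3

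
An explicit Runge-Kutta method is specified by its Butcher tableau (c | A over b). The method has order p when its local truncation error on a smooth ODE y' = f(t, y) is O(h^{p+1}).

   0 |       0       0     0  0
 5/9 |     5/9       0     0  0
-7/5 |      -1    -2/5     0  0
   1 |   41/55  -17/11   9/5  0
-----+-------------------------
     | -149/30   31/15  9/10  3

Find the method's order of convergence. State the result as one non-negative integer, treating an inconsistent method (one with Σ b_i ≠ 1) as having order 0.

1

b = (-149/30, 31/15, 9/10, 3)
c = (0, 5/9, -7/5, 1)
Ac = (0, 0, -2/9, -8362/2475)
Σ b_i: (-149/30)·1 + 31/15·1 + 9/10·1 + 3·1 = 1 ✓
b·c: 31/15·5/9 + 9/10·(-7/5) + 3·1 = 3899/1350 ≠ 1/2 ⇒ order 1.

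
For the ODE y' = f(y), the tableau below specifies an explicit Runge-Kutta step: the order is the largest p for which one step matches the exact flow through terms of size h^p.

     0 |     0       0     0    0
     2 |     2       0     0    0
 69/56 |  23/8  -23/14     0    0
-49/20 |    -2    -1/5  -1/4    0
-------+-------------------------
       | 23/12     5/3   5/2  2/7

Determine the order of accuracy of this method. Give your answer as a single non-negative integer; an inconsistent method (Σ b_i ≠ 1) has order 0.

b = (23/12, 5/3, 5/2, 2/7)
c = (0, 2, 69/56, -49/20)
Ac = (0, 0, -23/7, -793/1120)
Σ b_i: 23/12·1 + 5/3·1 + 5/2·1 + 2/7·1 = 535/84 ≠ 1 ⇒ order 0.

0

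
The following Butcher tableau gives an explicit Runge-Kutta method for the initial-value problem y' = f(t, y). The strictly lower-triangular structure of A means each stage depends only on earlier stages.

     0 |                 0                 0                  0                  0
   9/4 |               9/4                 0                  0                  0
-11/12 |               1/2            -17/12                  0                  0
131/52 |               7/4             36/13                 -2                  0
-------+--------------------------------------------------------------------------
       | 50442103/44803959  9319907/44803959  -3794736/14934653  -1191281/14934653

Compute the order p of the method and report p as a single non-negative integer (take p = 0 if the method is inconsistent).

3

b = (50442103/44803959, 9319907/44803959, -3794736/14934653, -1191281/14934653)
c = (0, 9/4, -11/12, 131/52)
Ac = (0, 0, -51/16, 629/78)
Σ b_i: 50442103/44803959·1 + 9319907/44803959·1 + (-3794736/14934653)·1 + (-1191281/14934653)·1 = 1 ✓
b·c: 9319907/44803959·9/4 + (-3794736/14934653)·(-11/12) + (-1191281/14934653)·131/52 = 1/2 ✓
b·c²: 9319907/44803959·81/16 + (-3794736/14934653)·121/144 + (-1191281/14934653)·17161/2704 = 1/3 ✓
b·Ac: (-3794736/14934653)·(-51/16) + (-1191281/14934653)·629/78 = 1/6 ✓
b·c³: 9319907/44803959·729/64 + (-3794736/14934653)·(-1331/1728) + (-1191281/14934653)·2248091/140608 = 72119953561/55915340832 ≠ 1/4 ⇒ order 3.
b·(c∘Ac): (-3794736/14934653)·187/64 + (-1191281/14934653)·82399/4056 = -49819789/21084216 ≠ 1/8
b·Ac²: (-3794736/14934653)·(-459/64) + (-1191281/14934653)·11549/936 = 901191089/1075295016 ≠ 1/12
b·A²c: (-1191281/14934653)·51/8 = -3573843/7028072 ≠ 1/24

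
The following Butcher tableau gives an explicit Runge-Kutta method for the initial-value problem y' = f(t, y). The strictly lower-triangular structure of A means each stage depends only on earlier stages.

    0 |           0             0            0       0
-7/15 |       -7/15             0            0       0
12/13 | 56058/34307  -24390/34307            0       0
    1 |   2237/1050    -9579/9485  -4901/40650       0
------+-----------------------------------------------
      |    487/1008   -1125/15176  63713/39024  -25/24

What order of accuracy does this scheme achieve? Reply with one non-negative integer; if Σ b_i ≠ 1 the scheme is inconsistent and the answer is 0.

b = (487/1008, -1125/15176, 63713/39024, -25/24)
c = (0, -7/15, 12/13, 1)
Ac = (0, 0, 1626/4901, 9/25)
Σ b_i: 487/1008·1 + (-1125/15176)·1 + 63713/39024·1 + (-25/24)·1 = 1 ✓
b·c: (-1125/15176)·(-7/15) + 63713/39024·12/13 + (-25/24)·1 = 1/2 ✓
b·c²: (-1125/15176)·49/225 + 63713/39024·144/169 + (-25/24)·1 = 1/3 ✓
b·Ac: 63713/39024·1626/4901 + (-25/24)·9/25 = 1/6 ✓
b·c³: (-1125/15176)·(-343/3375) + 63713/39024·1728/2197 + (-25/24)·1 = 1/4 ✓
b·(c∘Ac): 63713/39024·19512/63713 + (-25/24)·9/25 = 1/8 ✓
b·Ac²: 63713/39024·(-3794/24505) + (-25/24)·(-121/375) = 1/12 ✓
b·A²c: (-25/24)·(-1/25) = 1/24 ✓; 4 stages ⇒ order 4.

4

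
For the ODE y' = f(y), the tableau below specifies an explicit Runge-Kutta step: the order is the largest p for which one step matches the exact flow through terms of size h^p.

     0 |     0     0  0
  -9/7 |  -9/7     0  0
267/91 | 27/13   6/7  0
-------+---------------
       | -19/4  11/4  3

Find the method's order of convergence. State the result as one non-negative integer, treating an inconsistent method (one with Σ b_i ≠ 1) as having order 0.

b = (-19/4, 11/4, 3)
c = (0, -9/7, 267/91)
Ac = (0, 0, -54/49)
Σ b_i: (-19/4)·1 + 11/4·1 + 3·1 = 1 ✓
b·c: 11/4·(-9/7) + 3·267/91 = 1917/364 ≠ 1/2 ⇒ order 1.

1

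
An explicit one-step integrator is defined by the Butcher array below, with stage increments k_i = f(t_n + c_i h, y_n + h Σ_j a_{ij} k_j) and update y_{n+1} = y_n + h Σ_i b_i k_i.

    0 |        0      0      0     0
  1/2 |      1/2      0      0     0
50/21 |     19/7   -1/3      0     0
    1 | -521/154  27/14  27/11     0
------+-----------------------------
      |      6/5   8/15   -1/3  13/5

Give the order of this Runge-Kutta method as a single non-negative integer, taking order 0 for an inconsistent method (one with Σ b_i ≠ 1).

0

b = (6/5, 8/15, -1/3, 13/5)
c = (0, 1/2, 50/21, 1)
Ac = (0, 0, -1/6, 2097/308)
Σ b_i: 6/5·1 + 8/15·1 + (-1/3)·1 + 13/5·1 = 4 ≠ 1 ⇒ order 0.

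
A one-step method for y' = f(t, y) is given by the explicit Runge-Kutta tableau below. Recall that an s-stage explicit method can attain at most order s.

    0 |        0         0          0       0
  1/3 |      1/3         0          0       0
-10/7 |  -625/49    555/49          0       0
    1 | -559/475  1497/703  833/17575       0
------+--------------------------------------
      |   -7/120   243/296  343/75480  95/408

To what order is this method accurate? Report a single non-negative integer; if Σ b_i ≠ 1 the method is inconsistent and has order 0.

4

b = (-7/120, 243/296, 343/75480, 95/408)
c = (0, 1/3, -10/7, 1)
Ac = (0, 0, 185/49, 61/95)
Σ b_i: (-7/120)·1 + 243/296·1 + 343/75480·1 + 95/408·1 = 1 ✓
b·c: 243/296·1/3 + 343/75480·(-10/7) + 95/408·1 = 1/2 ✓
b·c²: 243/296·1/9 + 343/75480·100/49 + 95/408·1 = 1/3 ✓
b·Ac: 343/75480·185/49 + 95/408·61/95 = 1/6 ✓
b·c³: 243/296·1/27 + 343/75480·(-1000/343) + 95/408·1 = 1/4 ✓
b·(c∘Ac): 343/75480·(-1850/343) + 95/408·61/95 = 1/8 ✓
b·Ac²: 343/75480·185/147 + 95/408·1/3 = 1/12 ✓
b·A²c: 95/408·17/95 = 1/24 ✓; 4 stages ⇒ order 4.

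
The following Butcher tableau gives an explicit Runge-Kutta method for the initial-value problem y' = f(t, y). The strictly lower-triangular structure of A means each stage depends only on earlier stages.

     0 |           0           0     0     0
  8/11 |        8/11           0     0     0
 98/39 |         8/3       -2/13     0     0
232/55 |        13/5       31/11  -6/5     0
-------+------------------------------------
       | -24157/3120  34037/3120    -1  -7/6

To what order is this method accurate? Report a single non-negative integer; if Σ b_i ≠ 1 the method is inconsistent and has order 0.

b = (-24157/3120, 34037/3120, -1, -7/6)
c = (0, 8/11, 98/39, 232/55)
Ac = (0, 0, -16/143, -7596/7865)
Σ b_i: (-24157/3120)·1 + 34037/3120·1 + (-1)·1 + (-7/6)·1 = 1 ✓
b·c: 34037/3120·8/11 + (-1)·98/39 + (-7/6)·232/55 = 1/2 ✓
b·c²: 34037/3120·64/121 + (-1)·9604/1521 + (-7/6)·53824/3025 = -98013928/4601025 ≠ 1/3 ⇒ order 2.
b·Ac: (-1)·(-16/143) + (-7/6)·(-7596/7865) = 9742/7865 ≠ 1/6

2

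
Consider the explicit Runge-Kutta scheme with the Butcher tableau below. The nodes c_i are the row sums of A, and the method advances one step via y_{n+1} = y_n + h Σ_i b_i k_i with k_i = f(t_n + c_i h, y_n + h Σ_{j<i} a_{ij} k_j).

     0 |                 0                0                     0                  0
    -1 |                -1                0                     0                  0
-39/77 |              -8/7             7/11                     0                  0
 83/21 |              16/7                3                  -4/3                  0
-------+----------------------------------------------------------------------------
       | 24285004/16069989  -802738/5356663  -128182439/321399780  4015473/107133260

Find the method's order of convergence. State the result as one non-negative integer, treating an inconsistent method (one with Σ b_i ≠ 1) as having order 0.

b = (24285004/16069989, -802738/5356663, -128182439/321399780, 4015473/107133260)
c = (0, -1, -39/77, 83/21)
Ac = (0, 0, -7/11, -179/77)
Σ b_i: 24285004/16069989·1 + (-802738/5356663)·1 + (-128182439/321399780)·1 + 4015473/107133260·1 = 1 ✓
b·c: (-802738/5356663)·(-1) + (-128182439/321399780)·(-39/77) + 4015473/107133260·83/21 = 1/2 ✓
b·c²: (-802738/5356663)·1 + (-128182439/321399780)·1521/5929 + 4015473/107133260·6889/441 = 1/3 ✓
b·Ac: (-128182439/321399780)·(-7/11) + 4015473/107133260·(-179/77) = 1/6 ✓
b·c³: (-802738/5356663)·(-1) + (-128182439/321399780)·(-59319/456533) + 4015473/107133260·571787/9261 = 10057517717/3997718802 ≠ 1/4 ⇒ order 3.
b·(c∘Ac): (-128182439/321399780)·39/121 + 4015473/107133260·(-14857/1617) = -17733045/37496641 ≠ 1/8
b·Ac²: (-128182439/321399780)·7/11 + 4015473/107133260·15759/5929 = -146749663/951837810 ≠ 1/12
b·A²c: 4015473/107133260·28/33 = 851767/26783315 ≠ 1/24

3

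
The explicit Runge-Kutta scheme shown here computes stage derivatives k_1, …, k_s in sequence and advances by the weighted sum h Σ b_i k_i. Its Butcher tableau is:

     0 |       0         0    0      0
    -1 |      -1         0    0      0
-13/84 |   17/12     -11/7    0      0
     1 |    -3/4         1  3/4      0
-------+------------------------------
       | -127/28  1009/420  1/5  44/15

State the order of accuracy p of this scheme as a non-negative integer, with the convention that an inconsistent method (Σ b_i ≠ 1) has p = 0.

2

b = (-127/28, 1009/420, 1/5, 44/15)
c = (0, -1, -13/84, 1)
Ac = (0, 0, 11/7, -125/112)
Σ b_i: (-127/28)·1 + 1009/420·1 + 1/5·1 + 44/15·1 = 1 ✓
b·c: 1009/420·(-1) + 1/5·(-13/84) + 44/15·1 = 1/2 ✓
b·c²: 1009/420·1 + 1/5·169/7056 + 44/15·1 = 188413/35280 ≠ 1/3 ⇒ order 2.
b·Ac: 1/5·11/7 + 44/15·(-125/112) = -1243/420 ≠ 1/6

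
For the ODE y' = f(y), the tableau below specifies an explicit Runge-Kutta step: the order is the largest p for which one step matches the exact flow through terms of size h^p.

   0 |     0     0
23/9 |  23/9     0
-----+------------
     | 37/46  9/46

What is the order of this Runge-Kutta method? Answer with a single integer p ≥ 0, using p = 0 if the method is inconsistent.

b = (37/46, 9/46)
c = (0, 23/9)
Σ b_i: 37/46·1 + 9/46·1 = 1 ✓
b·c: 9/46·23/9 = 1/2 ✓; 2 stages ⇒ order 2.

2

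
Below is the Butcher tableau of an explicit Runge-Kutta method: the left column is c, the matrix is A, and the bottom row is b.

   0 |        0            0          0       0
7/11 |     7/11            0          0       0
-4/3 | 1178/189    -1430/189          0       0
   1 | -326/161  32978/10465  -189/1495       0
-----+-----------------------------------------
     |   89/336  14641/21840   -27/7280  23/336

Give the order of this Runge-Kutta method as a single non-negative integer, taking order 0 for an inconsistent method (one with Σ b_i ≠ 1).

4

b = (89/336, 14641/21840, -27/7280, 23/336)
c = (0, 7/11, -4/3, 1)
Ac = (0, 0, -130/27, 50/23)
Σ b_i: 89/336·1 + 14641/21840·1 + (-27/7280)·1 + 23/336·1 = 1 ✓
b·c: 14641/21840·7/11 + (-27/7280)·(-4/3) + 23/336·1 = 1/2 ✓
b·c²: 14641/21840·49/121 + (-27/7280)·16/9 + 23/336·1 = 1/3 ✓
b·Ac: (-27/7280)·(-130/27) + 23/336·50/23 = 1/6 ✓
b·c³: 14641/21840·343/1331 + (-27/7280)·(-64/27) + 23/336·1 = 1/4 ✓
b·(c∘Ac): (-27/7280)·520/81 + 23/336·50/23 = 1/8 ✓
b·Ac²: (-27/7280)·(-910/297) + 23/336·266/253 = 1/12 ✓
b·A²c: 23/336·14/23 = 1/24 ✓; 4 stages ⇒ order 4.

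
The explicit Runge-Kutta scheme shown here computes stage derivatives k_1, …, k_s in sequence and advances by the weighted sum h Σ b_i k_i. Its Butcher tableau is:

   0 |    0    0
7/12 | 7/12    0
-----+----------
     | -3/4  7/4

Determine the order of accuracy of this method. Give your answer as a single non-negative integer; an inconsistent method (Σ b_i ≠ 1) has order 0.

b = (-3/4, 7/4)
c = (0, 7/12)
Σ b_i: (-3/4)·1 + 7/4·1 = 1 ✓
b·c: 7/4·7/12 = 49/48 ≠ 1/2 ⇒ order 1.

1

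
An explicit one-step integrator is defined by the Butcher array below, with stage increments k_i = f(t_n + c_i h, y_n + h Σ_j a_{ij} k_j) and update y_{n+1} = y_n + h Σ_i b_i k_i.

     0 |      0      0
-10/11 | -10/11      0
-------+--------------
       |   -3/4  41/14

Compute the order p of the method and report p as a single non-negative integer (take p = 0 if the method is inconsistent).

0

b = (-3/4, 41/14)
c = (0, -10/11)
Σ b_i: (-3/4)·1 + 41/14·1 = 61/28 ≠ 1 ⇒ order 0.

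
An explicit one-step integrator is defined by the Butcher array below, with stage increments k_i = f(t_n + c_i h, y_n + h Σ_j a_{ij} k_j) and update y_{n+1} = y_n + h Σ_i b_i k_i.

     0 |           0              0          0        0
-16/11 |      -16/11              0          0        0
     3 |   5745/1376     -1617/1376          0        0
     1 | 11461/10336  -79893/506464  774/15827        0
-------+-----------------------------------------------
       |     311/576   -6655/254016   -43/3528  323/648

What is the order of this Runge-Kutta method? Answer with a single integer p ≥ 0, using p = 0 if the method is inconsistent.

b = (311/576, -6655/254016, -43/3528, 323/648)
c = (0, -16/11, 3, 1)
Ac = (0, 0, 147/86, 243/646)
Σ b_i: 311/576·1 + (-6655/254016)·1 + (-43/3528)·1 + 323/648·1 = 1 ✓
b·c: (-6655/254016)·(-16/11) + (-43/3528)·3 + 323/648·1 = 1/2 ✓
b·c²: (-6655/254016)·256/121 + (-43/3528)·9 + 323/648·1 = 1/3 ✓
b·Ac: (-43/3528)·147/86 + 323/648·243/646 = 1/6 ✓
b·c³: (-6655/254016)·(-4096/1331) + (-43/3528)·27 + 323/648·1 = 1/4 ✓
b·(c∘Ac): (-43/3528)·441/86 + 323/648·243/646 = 1/8 ✓
b·Ac²: (-43/3528)·(-1176/473) + 323/648·378/3553 = 1/12 ✓
b·A²c: 323/648·27/323 = 1/24 ✓; 4 stages ⇒ order 4.

4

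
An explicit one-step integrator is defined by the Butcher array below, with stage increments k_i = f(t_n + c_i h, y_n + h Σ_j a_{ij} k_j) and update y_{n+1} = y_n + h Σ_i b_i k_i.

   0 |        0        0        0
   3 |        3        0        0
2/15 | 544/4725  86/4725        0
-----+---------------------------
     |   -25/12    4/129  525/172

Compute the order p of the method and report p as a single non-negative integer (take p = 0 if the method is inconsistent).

b = (-25/12, 4/129, 525/172)
c = (0, 3, 2/15)
Ac = (0, 0, 86/1575)
Σ b_i: (-25/12)·1 + 4/129·1 + 525/172·1 = 1 ✓
b·c: 4/129·3 + 525/172·2/15 = 1/2 ✓
b·c²: 4/129·9 + 525/172·4/225 = 1/3 ✓
b·Ac: 525/172·86/1575 = 1/6 ✓; 3 stages ⇒ order 3.

3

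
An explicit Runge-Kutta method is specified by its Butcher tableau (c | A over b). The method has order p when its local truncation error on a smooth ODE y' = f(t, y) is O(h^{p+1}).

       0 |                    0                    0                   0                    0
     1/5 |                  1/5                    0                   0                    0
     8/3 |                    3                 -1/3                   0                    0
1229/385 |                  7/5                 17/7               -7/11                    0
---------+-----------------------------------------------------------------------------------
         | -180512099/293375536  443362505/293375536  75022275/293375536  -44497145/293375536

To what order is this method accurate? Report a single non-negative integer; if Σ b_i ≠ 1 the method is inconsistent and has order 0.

b = (-180512099/293375536, 443362505/293375536, 75022275/293375536, -44497145/293375536)
c = (0, 1/5, 8/3, 1229/385)
Ac = (0, 0, -1/15, -1399/1155)
Σ b_i: (-180512099/293375536)·1 + 443362505/293375536·1 + 75022275/293375536·1 + (-44497145/293375536)·1 = 1 ✓
b·c: 443362505/293375536·1/5 + 75022275/293375536·8/3 + (-44497145/293375536)·1229/385 = 1/2 ✓
b·c²: 443362505/293375536·1/25 + 75022275/293375536·64/9 + (-44497145/293375536)·1510441/148225 = 1/3 ✓
b·Ac: 75022275/293375536·(-1/15) + (-44497145/293375536)·(-1399/1155) = 1/6 ✓
b·c³: 443362505/293375536·1/125 + 75022275/293375536·512/27 + (-44497145/293375536)·1856331989/57066625 = -23026294763/317670697575 ≠ 1/4 ⇒ order 3.
b·(c∘Ac): 75022275/293375536·(-8/45) + (-44497145/293375536)·(-1719371/444675) = 793572157/1466877680 ≠ 1/8
b·Ac²: 75022275/293375536·(-1/75) + (-44497145/293375536)·(-76717/17325) = 551356709/825118695 ≠ 1/12
b·A²c: (-44497145/293375536)·7/165 = -5663273/880126608 ≠ 1/24

3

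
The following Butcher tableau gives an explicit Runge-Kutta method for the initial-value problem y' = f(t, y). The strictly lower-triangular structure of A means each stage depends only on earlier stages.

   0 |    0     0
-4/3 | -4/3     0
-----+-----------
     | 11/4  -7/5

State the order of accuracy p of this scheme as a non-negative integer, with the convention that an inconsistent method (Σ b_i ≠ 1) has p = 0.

b = (11/4, -7/5)
c = (0, -4/3)
Σ b_i: 11/4·1 + (-7/5)·1 = 27/20 ≠ 1 ⇒ order 0.

0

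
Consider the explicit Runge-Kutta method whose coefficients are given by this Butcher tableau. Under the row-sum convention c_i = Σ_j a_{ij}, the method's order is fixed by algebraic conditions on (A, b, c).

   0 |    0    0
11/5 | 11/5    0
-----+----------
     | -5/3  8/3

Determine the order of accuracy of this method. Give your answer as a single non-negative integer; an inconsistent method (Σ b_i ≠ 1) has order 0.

1

b = (-5/3, 8/3)
c = (0, 11/5)
Σ b_i: (-5/3)·1 + 8/3·1 = 1 ✓
b·c: 8/3·11/5 = 88/15 ≠ 1/2 ⇒ order 1.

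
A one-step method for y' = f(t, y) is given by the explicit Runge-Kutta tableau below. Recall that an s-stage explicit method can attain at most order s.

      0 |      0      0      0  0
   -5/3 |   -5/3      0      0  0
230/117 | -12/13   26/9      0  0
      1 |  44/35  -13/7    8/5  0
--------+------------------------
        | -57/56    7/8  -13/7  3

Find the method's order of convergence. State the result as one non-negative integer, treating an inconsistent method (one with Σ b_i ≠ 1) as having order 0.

1

b = (-57/56, 7/8, -13/7, 3)
c = (0, -5/3, 230/117, 1)
Ac = (0, 0, -130/27, 5111/819)
Σ b_i: (-57/56)·1 + 7/8·1 + (-13/7)·1 + 3·1 = 1 ✓
b·c: 7/8·(-5/3) + (-13/7)·230/117 + 3·1 = -1063/504 ≠ 1/2 ⇒ order 1.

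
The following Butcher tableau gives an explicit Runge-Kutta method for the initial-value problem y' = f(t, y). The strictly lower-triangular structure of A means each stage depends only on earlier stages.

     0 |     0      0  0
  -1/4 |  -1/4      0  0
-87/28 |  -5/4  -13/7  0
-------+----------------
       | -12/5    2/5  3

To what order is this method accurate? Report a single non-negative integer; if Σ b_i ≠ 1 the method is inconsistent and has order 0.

1

b = (-12/5, 2/5, 3)
c = (0, -1/4, -87/28)
Ac = (0, 0, 13/28)
Σ b_i: (-12/5)·1 + 2/5·1 + 3·1 = 1 ✓
b·c: 2/5·(-1/4) + 3·(-87/28) = -1319/140 ≠ 1/2 ⇒ order 1.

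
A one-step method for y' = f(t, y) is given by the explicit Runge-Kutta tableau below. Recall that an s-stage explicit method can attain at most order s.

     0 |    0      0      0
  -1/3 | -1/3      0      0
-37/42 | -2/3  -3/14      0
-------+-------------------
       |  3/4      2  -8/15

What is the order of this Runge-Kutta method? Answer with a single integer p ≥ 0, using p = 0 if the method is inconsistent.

0

b = (3/4, 2, -8/15)
c = (0, -1/3, -37/42)
Ac = (0, 0, 1/14)
Σ b_i: 3/4·1 + 2·1 + (-8/15)·1 = 133/60 ≠ 1 ⇒ order 0.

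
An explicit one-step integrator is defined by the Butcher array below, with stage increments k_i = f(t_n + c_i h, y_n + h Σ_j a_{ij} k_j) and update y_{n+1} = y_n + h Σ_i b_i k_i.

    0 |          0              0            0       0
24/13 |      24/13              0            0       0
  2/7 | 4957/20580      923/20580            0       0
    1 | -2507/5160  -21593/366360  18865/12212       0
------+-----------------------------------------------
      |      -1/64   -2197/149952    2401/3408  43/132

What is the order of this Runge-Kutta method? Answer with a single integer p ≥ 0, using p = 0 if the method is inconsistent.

4

b = (-1/64, -2197/149952, 2401/3408, 43/132)
c = (0, 24/13, 2/7, 1)
Ac = (0, 0, 142/1715, 143/430)
Σ b_i: (-1/64)·1 + (-2197/149952)·1 + 2401/3408·1 + 43/132·1 = 1 ✓
b·c: (-2197/149952)·24/13 + 2401/3408·2/7 + 43/132·1 = 1/2 ✓
b·c²: (-2197/149952)·576/169 + 2401/3408·4/49 + 43/132·1 = 1/3 ✓
b·Ac: 2401/3408·142/1715 + 43/132·143/430 = 1/6 ✓
b·c³: (-2197/149952)·13824/2197 + 2401/3408·8/343 + 43/132·1 = 1/4 ✓
b·(c∘Ac): 2401/3408·284/12005 + 43/132·143/430 = 1/8 ✓
b·Ac²: 2401/3408·3408/22295 + 43/132·(-209/2795) = 1/12 ✓
b·A²c: 43/132·11/86 = 1/24 ✓; 4 stages ⇒ order 4.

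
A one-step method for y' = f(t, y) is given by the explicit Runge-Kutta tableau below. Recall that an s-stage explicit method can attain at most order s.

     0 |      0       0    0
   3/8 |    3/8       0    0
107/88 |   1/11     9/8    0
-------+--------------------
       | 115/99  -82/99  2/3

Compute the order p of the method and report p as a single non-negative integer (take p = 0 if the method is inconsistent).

2

b = (115/99, -82/99, 2/3)
c = (0, 3/8, 107/88)
Ac = (0, 0, 27/64)
Σ b_i: 115/99·1 + (-82/99)·1 + 2/3·1 = 1 ✓
b·c: (-82/99)·3/8 + 2/3·107/88 = 1/2 ✓
b·c²: (-82/99)·9/64 + 2/3·11449/7744 = 631/726 ≠ 1/3 ⇒ order 2.
b·Ac: 2/3·27/64 = 9/32 ≠ 1/6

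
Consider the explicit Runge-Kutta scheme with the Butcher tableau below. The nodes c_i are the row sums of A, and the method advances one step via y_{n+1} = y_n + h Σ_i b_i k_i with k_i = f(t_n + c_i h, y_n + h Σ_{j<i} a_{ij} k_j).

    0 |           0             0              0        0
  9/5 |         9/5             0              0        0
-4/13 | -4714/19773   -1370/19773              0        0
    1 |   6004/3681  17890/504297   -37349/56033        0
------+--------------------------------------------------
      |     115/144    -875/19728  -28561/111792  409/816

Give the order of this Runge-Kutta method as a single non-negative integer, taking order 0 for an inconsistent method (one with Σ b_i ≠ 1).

4

b = (115/144, -875/19728, -28561/111792, 409/816)
c = (0, 9/5, -4/13, 1)
Ac = (0, 0, -274/2197, 110/409)
Σ b_i: 115/144·1 + (-875/19728)·1 + (-28561/111792)·1 + 409/816·1 = 1 ✓
b·c: (-875/19728)·9/5 + (-28561/111792)·(-4/13) + 409/816·1 = 1/2 ✓
b·c²: (-875/19728)·81/25 + (-28561/111792)·16/169 + 409/816·1 = 1/3 ✓
b·Ac: (-28561/111792)·(-274/2197) + 409/816·110/409 = 1/6 ✓
b·c³: (-875/19728)·729/125 + (-28561/111792)·(-64/2197) + 409/816·1 = 1/4 ✓
b·(c∘Ac): (-28561/111792)·1096/28561 + 409/816·110/409 = 1/8 ✓
b·Ac²: (-28561/111792)·(-2466/10985) + 409/816·106/2045 = 1/12 ✓
b·A²c: 409/816·34/409 = 1/24 ✓; 4 stages ⇒ order 4.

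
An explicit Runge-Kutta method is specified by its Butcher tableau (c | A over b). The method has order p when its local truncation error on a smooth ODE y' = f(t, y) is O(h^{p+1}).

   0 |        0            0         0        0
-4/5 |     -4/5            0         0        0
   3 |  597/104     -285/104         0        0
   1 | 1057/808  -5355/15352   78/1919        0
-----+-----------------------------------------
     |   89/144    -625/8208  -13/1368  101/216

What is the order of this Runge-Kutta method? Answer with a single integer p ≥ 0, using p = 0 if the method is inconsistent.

4

b = (89/144, -625/8208, -13/1368, 101/216)
c = (0, -4/5, 3, 1)
Ac = (0, 0, 57/26, 81/202)
Σ b_i: 89/144·1 + (-625/8208)·1 + (-13/1368)·1 + 101/216·1 = 1 ✓
b·c: (-625/8208)·(-4/5) + (-13/1368)·3 + 101/216·1 = 1/2 ✓
b·c²: (-625/8208)·16/25 + (-13/1368)·9 + 101/216·1 = 1/3 ✓
b·Ac: (-13/1368)·57/26 + 101/216·81/202 = 1/6 ✓
b·c³: (-625/8208)·(-64/125) + (-13/1368)·27 + 101/216·1 = 1/4 ✓
b·(c∘Ac): (-13/1368)·171/26 + 101/216·81/202 = 1/8 ✓
b·Ac²: (-13/1368)·(-114/65) + 101/216·72/505 = 1/12 ✓
b·A²c: 101/216·9/101 = 1/24 ✓; 4 stages ⇒ order 4.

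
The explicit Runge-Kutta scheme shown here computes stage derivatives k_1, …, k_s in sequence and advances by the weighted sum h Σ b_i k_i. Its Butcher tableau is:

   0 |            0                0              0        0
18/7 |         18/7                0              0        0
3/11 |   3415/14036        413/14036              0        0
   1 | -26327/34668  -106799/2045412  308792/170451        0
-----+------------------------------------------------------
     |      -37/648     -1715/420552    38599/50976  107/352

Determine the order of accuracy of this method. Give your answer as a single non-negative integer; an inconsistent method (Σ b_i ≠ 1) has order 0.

4

b = (-37/648, -1715/420552, 38599/50976, 107/352)
c = (0, 18/7, 3/11, 1)
Ac = (0, 0, 531/7018, 77/214)
Σ b_i: (-37/648)·1 + (-1715/420552)·1 + 38599/50976·1 + 107/352·1 = 1 ✓
b·c: (-1715/420552)·18/7 + 38599/50976·3/11 + 107/352·1 = 1/2 ✓
b·c²: (-1715/420552)·324/49 + 38599/50976·9/121 + 107/352·1 = 1/3 ✓
b·Ac: 38599/50976·531/7018 + 107/352·77/214 = 1/6 ✓
b·c³: (-1715/420552)·5832/343 + 38599/50976·27/1331 + 107/352·1 = 1/4 ✓
b·(c∘Ac): 38599/50976·1593/77198 + 107/352·77/214 = 1/8 ✓
b·Ac²: 38599/50976·4779/24563 + 107/352·(-473/2247) = 1/12 ✓
b·A²c: 107/352·44/321 = 1/24 ✓; 4 stages ⇒ order 4.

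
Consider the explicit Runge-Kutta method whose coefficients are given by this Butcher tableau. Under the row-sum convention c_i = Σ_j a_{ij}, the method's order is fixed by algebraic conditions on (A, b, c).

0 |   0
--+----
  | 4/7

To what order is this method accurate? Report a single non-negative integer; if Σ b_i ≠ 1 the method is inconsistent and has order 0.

0

b = (4/7)
c = (0)
Σ b_i: 4/7·1 = 4/7 ≠ 1 ⇒ order 0.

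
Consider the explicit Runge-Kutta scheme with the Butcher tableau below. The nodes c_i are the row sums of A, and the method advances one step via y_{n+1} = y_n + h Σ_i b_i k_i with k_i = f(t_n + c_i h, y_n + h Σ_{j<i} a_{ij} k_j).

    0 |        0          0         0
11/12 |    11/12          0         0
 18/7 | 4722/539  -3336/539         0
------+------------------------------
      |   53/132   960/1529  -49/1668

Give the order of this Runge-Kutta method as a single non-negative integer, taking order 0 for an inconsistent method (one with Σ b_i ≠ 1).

b = (53/132, 960/1529, -49/1668)
c = (0, 11/12, 18/7)
Ac = (0, 0, -278/49)
Σ b_i: 53/132·1 + 960/1529·1 + (-49/1668)·1 = 1 ✓
b·c: 960/1529·11/12 + (-49/1668)·18/7 = 1/2 ✓
b·c²: 960/1529·121/144 + (-49/1668)·324/49 = 1/3 ✓
b·Ac: (-49/1668)·(-278/49) = 1/6 ✓; 3 stages ⇒ order 3.

3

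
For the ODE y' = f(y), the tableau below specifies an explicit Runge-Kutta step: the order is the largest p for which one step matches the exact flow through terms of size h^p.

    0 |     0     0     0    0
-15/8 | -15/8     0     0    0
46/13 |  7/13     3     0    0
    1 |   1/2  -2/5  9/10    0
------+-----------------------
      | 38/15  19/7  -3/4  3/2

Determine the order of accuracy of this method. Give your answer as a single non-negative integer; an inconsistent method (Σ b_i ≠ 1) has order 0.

0

b = (38/15, 19/7, -3/4, 3/2)
c = (0, -15/8, 46/13, 1)
Ac = (0, 0, -45/8, 1023/260)
Σ b_i: 38/15·1 + 19/7·1 + (-3/4)·1 + 3/2·1 = 2519/420 ≠ 1 ⇒ order 0.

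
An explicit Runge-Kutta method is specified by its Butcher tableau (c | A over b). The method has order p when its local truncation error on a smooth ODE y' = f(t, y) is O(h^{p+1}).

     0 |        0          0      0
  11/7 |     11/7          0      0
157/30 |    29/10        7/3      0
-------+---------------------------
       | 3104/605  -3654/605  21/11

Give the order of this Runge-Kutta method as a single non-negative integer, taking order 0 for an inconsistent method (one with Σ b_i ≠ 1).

b = (3104/605, -3654/605, 21/11)
c = (0, 11/7, 157/30)
Ac = (0, 0, 11/3)
Σ b_i: 3104/605·1 + (-3654/605)·1 + 21/11·1 = 1 ✓
b·c: (-3654/605)·11/7 + 21/11·157/30 = 1/2 ✓
b·c²: (-3654/605)·121/49 + 21/11·24649/900 = 863281/23100 ≠ 1/3 ⇒ order 2.
b·Ac: 21/11·11/3 = 7 ≠ 1/6

2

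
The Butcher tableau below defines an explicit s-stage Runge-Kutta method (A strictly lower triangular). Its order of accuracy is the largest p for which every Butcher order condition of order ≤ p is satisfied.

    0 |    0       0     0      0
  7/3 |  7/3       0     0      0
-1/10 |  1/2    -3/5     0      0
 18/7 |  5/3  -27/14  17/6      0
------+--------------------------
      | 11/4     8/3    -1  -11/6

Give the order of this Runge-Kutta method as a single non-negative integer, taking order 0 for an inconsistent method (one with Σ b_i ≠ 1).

b = (11/4, 8/3, -1, -11/6)
c = (0, 7/3, -1/10, 18/7)
Ac = (0, 0, -7/5, -287/60)
Σ b_i: 11/4·1 + 8/3·1 + (-1)·1 + (-11/6)·1 = 31/12 ≠ 1 ⇒ order 0.

0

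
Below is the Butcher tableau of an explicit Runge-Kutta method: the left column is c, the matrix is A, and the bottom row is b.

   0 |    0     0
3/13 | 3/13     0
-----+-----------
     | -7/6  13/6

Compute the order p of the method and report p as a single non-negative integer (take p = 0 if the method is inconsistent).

2

b = (-7/6, 13/6)
c = (0, 3/13)
Σ b_i: (-7/6)·1 + 13/6·1 = 1 ✓
b·c: 13/6·3/13 = 1/2 ✓; 2 stages ⇒ order 2.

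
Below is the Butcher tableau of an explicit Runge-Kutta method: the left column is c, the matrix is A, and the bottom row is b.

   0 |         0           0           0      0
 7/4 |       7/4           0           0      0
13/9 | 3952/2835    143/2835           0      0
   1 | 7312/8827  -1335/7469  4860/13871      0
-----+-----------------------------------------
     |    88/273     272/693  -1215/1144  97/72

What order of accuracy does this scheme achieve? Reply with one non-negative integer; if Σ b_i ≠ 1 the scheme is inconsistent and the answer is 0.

b = (88/273, 272/693, -1215/1144, 97/72)
c = (0, 7/4, 13/9, 1)
Ac = (0, 0, 143/1620, 75/388)
Σ b_i: 88/273·1 + 272/693·1 + (-1215/1144)·1 + 97/72·1 = 1 ✓
b·c: 272/693·7/4 + (-1215/1144)·13/9 + 97/72·1 = 1/2 ✓
b·c²: 272/693·49/16 + (-1215/1144)·169/81 + 97/72·1 = 1/3 ✓
b·Ac: (-1215/1144)·143/1620 + 97/72·75/388 = 1/6 ✓
b·c³: 272/693·343/64 + (-1215/1144)·2197/729 + 97/72·1 = 1/4 ✓
b·(c∘Ac): (-1215/1144)·1859/14580 + 97/72·75/388 = 1/8 ✓
b·Ac²: (-1215/1144)·1001/6480 + 97/72·285/1552 = 1/12 ✓
b·A²c: 97/72·3/97 = 1/24 ✓; 4 stages ⇒ order 4.

4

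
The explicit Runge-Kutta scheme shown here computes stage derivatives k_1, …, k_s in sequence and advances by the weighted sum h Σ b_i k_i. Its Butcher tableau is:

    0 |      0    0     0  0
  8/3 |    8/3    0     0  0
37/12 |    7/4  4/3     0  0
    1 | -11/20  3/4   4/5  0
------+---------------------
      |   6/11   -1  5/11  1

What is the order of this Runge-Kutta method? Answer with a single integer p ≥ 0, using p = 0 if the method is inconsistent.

b = (6/11, -1, 5/11, 1)
c = (0, 8/3, 37/12, 1)
Ac = (0, 0, 32/9, 67/15)
Σ b_i: 6/11·1 + (-1)·1 + 5/11·1 + 1·1 = 1 ✓
b·c: (-1)·8/3 + 5/11·37/12 + 1·1 = -35/132 ≠ 1/2 ⇒ order 1.

1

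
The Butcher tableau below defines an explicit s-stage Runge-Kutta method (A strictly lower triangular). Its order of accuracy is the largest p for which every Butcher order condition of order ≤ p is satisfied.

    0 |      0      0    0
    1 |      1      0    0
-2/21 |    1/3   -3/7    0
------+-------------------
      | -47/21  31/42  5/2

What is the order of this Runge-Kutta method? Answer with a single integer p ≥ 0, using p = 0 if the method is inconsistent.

b = (-47/21, 31/42, 5/2)
c = (0, 1, -2/21)
Ac = (0, 0, -3/7)
Σ b_i: (-47/21)·1 + 31/42·1 + 5/2·1 = 1 ✓
b·c: 31/42·1 + 5/2·(-2/21) = 1/2 ✓
b·c²: 31/42·1 + 5/2·4/441 = 671/882 ≠ 1/3 ⇒ order 2.
b·Ac: 5/2·(-3/7) = -15/14 ≠ 1/6

2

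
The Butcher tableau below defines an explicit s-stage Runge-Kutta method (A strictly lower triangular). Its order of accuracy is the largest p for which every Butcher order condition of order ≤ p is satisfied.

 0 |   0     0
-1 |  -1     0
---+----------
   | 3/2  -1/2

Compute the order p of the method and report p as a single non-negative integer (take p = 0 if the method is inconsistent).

2

b = (3/2, -1/2)
c = (0, -1)
Σ b_i: 3/2·1 + (-1/2)·1 = 1 ✓
b·c: (-1/2)·(-1) = 1/2 ✓; 2 stages ⇒ order 2.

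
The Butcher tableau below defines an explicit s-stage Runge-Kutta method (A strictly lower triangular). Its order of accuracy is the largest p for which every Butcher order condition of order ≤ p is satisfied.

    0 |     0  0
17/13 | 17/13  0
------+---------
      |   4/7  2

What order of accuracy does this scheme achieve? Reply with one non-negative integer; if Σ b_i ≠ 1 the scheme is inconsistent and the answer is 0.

b = (4/7, 2)
c = (0, 17/13)
Σ b_i: 4/7·1 + 2·1 = 18/7 ≠ 1 ⇒ order 0.

0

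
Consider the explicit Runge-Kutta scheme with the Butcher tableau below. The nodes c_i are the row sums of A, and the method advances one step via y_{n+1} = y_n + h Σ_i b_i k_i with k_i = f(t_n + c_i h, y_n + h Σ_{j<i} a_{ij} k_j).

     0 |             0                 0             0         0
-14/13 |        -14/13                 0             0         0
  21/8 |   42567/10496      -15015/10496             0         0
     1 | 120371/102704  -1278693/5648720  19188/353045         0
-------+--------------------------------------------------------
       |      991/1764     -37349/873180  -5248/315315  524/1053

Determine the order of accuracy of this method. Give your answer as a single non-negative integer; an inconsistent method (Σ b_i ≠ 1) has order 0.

4

b = (991/1764, -37349/873180, -5248/315315, 524/1053)
c = (0, -14/13, 21/8, 1)
Ac = (0, 0, 8085/5248, 405/1048)
Σ b_i: 991/1764·1 + (-37349/873180)·1 + (-5248/315315)·1 + 524/1053·1 = 1 ✓
b·c: (-37349/873180)·(-14/13) + (-5248/315315)·21/8 + 524/1053·1 = 1/2 ✓
b·c²: (-37349/873180)·196/169 + (-5248/315315)·441/64 + 524/1053·1 = 1/3 ✓
b·Ac: (-5248/315315)·8085/5248 + 524/1053·405/1048 = 1/6 ✓
b·c³: (-37349/873180)·(-2744/2197) + (-5248/315315)·9261/512 + 524/1053·1 = 1/4 ✓
b·(c∘Ac): (-5248/315315)·169785/41984 + 524/1053·405/1048 = 1/8 ✓
b·Ac²: (-5248/315315)·(-56595/34112) + 524/1053·3051/27248 = 1/12 ✓
b·A²c: 524/1053·351/4192 = 1/24 ✓; 4 stages ⇒ order 4.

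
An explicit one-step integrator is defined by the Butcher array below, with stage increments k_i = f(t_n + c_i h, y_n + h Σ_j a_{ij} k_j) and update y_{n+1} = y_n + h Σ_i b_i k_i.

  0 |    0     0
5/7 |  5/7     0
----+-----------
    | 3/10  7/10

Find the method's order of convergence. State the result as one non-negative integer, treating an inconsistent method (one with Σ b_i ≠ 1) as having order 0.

2

b = (3/10, 7/10)
c = (0, 5/7)
Σ b_i: 3/10·1 + 7/10·1 = 1 ✓
b·c: 7/10·5/7 = 1/2 ✓; 2 stages ⇒ order 2.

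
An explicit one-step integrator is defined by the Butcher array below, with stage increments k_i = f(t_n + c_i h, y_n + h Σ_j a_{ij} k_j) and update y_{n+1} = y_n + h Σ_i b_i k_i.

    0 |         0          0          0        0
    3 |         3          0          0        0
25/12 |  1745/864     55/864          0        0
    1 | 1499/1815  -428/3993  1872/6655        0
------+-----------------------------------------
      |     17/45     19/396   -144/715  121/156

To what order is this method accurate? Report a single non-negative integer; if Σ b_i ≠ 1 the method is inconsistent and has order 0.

b = (17/45, 19/396, -144/715, 121/156)
c = (0, 3, 25/12, 1)
Ac = (0, 0, 55/288, 32/121)
Σ b_i: 17/45·1 + 19/396·1 + (-144/715)·1 + 121/156·1 = 1 ✓
b·c: 19/396·3 + (-144/715)·25/12 + 121/156·1 = 1/2 ✓
b·c²: 19/396·9 + (-144/715)·625/144 + 121/156·1 = 1/3 ✓
b·Ac: (-144/715)·55/288 + 121/156·32/121 = 1/6 ✓
b·c³: 19/396·27 + (-144/715)·15625/1728 + 121/156·1 = 1/4 ✓
b·(c∘Ac): (-144/715)·1375/3456 + 121/156·32/121 = 1/8 ✓
b·Ac²: (-144/715)·55/96 + 121/156·31/121 = 1/12 ✓
b·A²c: 121/156·13/242 = 1/24 ✓; 4 stages ⇒ order 4.

4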